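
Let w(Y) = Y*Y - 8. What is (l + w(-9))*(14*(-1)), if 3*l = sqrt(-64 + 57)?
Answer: -1022 - 14*I*sqrt(7)/3 ≈ -1022.0 - 12.347*I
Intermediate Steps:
w(Y) = -8 + Y**2 (w(Y) = Y**2 - 8 = -8 + Y**2)
l = I*sqrt(7)/3 (l = sqrt(-64 + 57)/3 = sqrt(-7)/3 = (I*sqrt(7))/3 = I*sqrt(7)/3 ≈ 0.88192*I)
(l + w(-9))*(14*(-1)) = (I*sqrt(7)/3 + (-8 + (-9)**2))*(14*(-1)) = (I*sqrt(7)/3 + (-8 + 81))*(-14) = (I*sqrt(7)/3 + 73)*(-14) = (73 + I*sqrt(7)/3)*(-14) = -1022 - 14*I*sqrt(7)/3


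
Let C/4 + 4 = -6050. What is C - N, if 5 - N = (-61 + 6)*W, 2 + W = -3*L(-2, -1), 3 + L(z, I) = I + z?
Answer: -25101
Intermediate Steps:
L(z, I) = -3 + I + z (L(z, I) = -3 + (I + z) = -3 + I + z)
C = -24216 (C = -16 + 4*(-6050) = -16 - 24200 = -24216)
W = 16 (W = -2 - 3*(-3 - 1 - 2) = -2 - 3*(-6) = -2 + 18 = 16)
N = 885 (N = 5 - (-61 + 6)*16 = 5 - (-55)*16 = 5 - 1*(-880) = 5 + 880 = 885)
C - N = -24216 - 1*885 = -24216 - 885 = -25101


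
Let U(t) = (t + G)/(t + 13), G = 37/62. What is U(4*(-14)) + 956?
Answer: 2552131/2666 ≈ 957.29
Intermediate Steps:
G = 37/62 (G = 37*(1/62) = 37/62 ≈ 0.59677)
U(t) = (37/62 + t)/(13 + t) (U(t) = (t + 37/62)/(t + 13) = (37/62 + t)/(13 + t))
U(4*(-14)) + 956 = (37/62 + 4*(-14))/(13 + 4*(-14)) + 956 = (37/62 - 56)/(13 - 56) + 956 = -3435/62/(-43) + 956 = -1/43*(-3435/62) + 956 = 3435/2666 + 956 = 2552131/2666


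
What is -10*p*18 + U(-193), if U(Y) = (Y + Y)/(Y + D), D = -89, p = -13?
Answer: 330133/141 ≈ 2341.4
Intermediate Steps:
U(Y) = 2*Y/(-89 + Y) (U(Y) = (Y + Y)/(Y - 89) = (2*Y)/(-89 + Y) = 2*Y/(-89 + Y))
-10*p*18 + U(-193) = -10*(-13)*18 + 2*(-193)/(-89 - 193) = 130*18 + 2*(-193)/(-282) = 2340 + 2*(-193)*(-1/282) = 2340 + 193/141 = 330133/141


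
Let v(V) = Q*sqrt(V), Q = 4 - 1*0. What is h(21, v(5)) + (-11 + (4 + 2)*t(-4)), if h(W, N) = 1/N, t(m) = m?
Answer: -35 + sqrt(5)/20 ≈ -34.888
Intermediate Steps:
Q = 4 (Q = 4 + 0 = 4)
v(V) = 4*sqrt(V)
h(21, v(5)) + (-11 + (4 + 2)*t(-4)) = 1/(4*sqrt(5)) + (-11 + (4 + 2)*(-4)) = sqrt(5)/20 + (-11 + 6*(-4)) = sqrt(5)/20 + (-11 - 24) = sqrt(5)/20 - 35 = -35 + sqrt(5)/20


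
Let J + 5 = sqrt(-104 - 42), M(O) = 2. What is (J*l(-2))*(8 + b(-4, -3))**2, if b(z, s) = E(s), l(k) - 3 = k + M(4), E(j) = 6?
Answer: -2940 + 588*I*sqrt(146) ≈ -2940.0 + 7104.8*I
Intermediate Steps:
l(k) = 5 + k (l(k) = 3 + (k + 2) = 3 + (2 + k) = 5 + k)
J = -5 + I*sqrt(146) (J = -5 + sqrt(-104 - 42) = -5 + sqrt(-146) = -5 + I*sqrt(146) ≈ -5.0 + 12.083*I)
b(z, s) = 6
(J*l(-2))*(8 + b(-4, -3))**2 = ((-5 + I*sqrt(146))*(5 - 2))*(8 + 6)**2 = ((-5 + I*sqrt(146))*3)*14**2 = (-15 + 3*I*sqrt(146))*196 = -2940 + 588*I*sqrt(146)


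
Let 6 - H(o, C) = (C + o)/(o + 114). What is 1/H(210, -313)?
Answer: 324/2047 ≈ 0.15828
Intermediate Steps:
H(o, C) = 6 - (C + o)/(114 + o) (H(o, C) = 6 - (C + o)/(o + 114) = 6 - (C + o)/(114 + o))
1/H(210, -313) = 1/((684 - 1*(-313) + 5*210)/(114 + 210)) = 1/((684 + 313 + 1050)/324) = 1/((1/324)*2047) = 1/(2047/324) = 324/2047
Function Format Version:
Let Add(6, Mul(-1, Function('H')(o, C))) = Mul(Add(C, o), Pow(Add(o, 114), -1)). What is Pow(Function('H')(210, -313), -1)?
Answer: Rational(324, 2047) ≈ 0.15828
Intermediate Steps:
Function('H')(o, C) = Add(6, Mul(-1, Pow(Add(114, o), -1), Add(C, o))) (Function('H')(o, C) = Add(6, Mul(-1, Mul(Add(C, o), Pow(Add(o, 114), -1)))) = Add(6, Mul(-1, Mul(Add(C, o), Pow(Add(114, o), -1)))) = Add(6, Mul(-1, Mul(Pow(Add(114, o), -1), Add(C, o)))) = Add(6, Mul(-1, Pow(Add(114, o), -1), Add(C, o))))
Pow(Function('H')(210, -313), -1) = Pow(Mul(Pow(Add(114, 210), -1), Add(684, Mul(-1, -313), Mul(5, 210))), -1) = Pow(Mul(Pow(324, -1), Add(684, 313, 1050)), -1) = Pow(Mul(Rational(1, 324), 2047), -1) = Pow(Rational(2047, 324), -1) = Rational(324, 2047)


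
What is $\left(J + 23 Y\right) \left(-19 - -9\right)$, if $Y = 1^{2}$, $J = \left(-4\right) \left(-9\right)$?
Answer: $-590$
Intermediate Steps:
$J = 36$
$Y = 1$
$\left(J + 23 Y\right) \left(-19 - -9\right) = \left(36 + 23 \cdot 1\right) \left(-19 - -9\right) = \left(36 + 23\right) \left(-19 + 9\right) = 59 \left(-10\right) = -590$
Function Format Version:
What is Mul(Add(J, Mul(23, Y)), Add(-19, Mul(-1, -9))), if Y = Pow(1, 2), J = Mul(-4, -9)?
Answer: -590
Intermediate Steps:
J = 36
Y = 1
Mul(Add(J, Mul(23, Y)), Add(-19, Mul(-1, -9))) = Mul(Add(36, Mul(23, 1)), Add(-19, Mul(-1, -9))) = Mul(Add(36, 23), Add(-19, 9)) = Mul(59, -10) = -590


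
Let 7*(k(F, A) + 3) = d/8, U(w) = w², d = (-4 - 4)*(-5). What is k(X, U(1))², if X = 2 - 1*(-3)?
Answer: 256/49 ≈ 5.2245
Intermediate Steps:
X = 5 (X = 2 + 3 = 5)
d = 40 (d = -8*(-5) = 40)
k(F, A) = -16/7 (k(F, A) = -3 + (40/8)/7 = -3 + (40*(⅛))/7 = -3 + (⅐)*5 = -3 + 5/7 = -16/7)
k(X, U(1))² = (-16/7)² = 256/49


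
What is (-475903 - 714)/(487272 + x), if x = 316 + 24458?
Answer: -476617/512046 ≈ -0.93081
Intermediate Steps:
x = 24774
(-475903 - 714)/(487272 + x) = (-475903 - 714)/(487272 + 24774) = -476617/512046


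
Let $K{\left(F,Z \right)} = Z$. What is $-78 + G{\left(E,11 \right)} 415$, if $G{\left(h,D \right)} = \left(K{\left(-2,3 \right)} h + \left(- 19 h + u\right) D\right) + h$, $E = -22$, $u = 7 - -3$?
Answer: $1917222$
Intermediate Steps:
$u = 10$ ($u = 7 + 3 = 10$)
$G{\left(h,D \right)} = 4 h + D \left(10 - 19 h\right)$ ($G{\left(h,D \right)} = \left(3 h + \left(- 19 h + 10\right) D\right) + h = \left(3 h + \left(10 - 19 h\right) D\right) + h = \left(3 h + D \left(10 - 19 h\right)\right) + h = 4 h + D \left(10 - 19 h\right)$)
$-78 + G{\left(E,11 \right)} 415 = -78 + \left(4 \left(-22\right) + 10 \cdot 11 - 209 \left(-22\right)\right) 415 = -78 + \left(-88 + 110 + 4598\right) 415 = -78 + 4620 \cdot 415 = -78 + 1917300 = 1917222$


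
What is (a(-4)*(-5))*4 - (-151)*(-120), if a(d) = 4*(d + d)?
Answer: -17480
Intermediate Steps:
a(d) = 8*d (a(d) = 4*(2*d) = 8*d)
(a(-4)*(-5))*4 - (-151)*(-120) = ((8*(-4))*(-5))*4 - (-151)*(-120) = -32*(-5)*4 - 151*120 = 160*4 - 18120 = 640 - 18120 = -17480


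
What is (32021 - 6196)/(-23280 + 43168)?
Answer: 25825/19888 ≈ 1.2985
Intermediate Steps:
(32021 - 6196)/(-23280 + 43168) = 25825/19888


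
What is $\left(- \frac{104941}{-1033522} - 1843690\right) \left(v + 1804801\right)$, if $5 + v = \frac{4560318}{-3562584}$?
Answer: $- \frac{291709945615413860290107}{87666879544} \approx -3.3275 \cdot 10^{12}$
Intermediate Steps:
$v = - \frac{3728873}{593764}$ ($v = -5 + \frac{4560318}{-3562584} = -5 + 4560318 \left(- \frac{1}{3562584}\right) = -5 - \frac{760053}{593764} = - \frac{3728873}{593764} \approx -6.2801$)
$\left(- \frac{104941}{-1033522} - 1843690\right) \left(v + 1804801\right) = \left(- \frac{104941}{-1033522} - 1843690\right) \left(- \frac{3728873}{593764} + 1804801\right) = \left(\left(-104941\right) \left(- \frac{1}{1033522}\right) - 1843690\right) \frac{1071622132091}{593764} = \left(\frac{104941}{1033522} - 1843690\right) \frac{1071622132091}{593764} = \left(- \frac{1905494071239}{1033522}\right) \frac{1071622132091}{593764} = - \frac{291709945615413860290107}{87666879544}$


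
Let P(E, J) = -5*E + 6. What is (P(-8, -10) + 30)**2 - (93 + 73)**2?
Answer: -21780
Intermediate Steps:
P(E, J) = 6 - 5*E
(P(-8, -10) + 30)**2 - (93 + 73)**2 = ((6 - 5*(-8)) + 30)**2 - (93 + 73)**2 = ((6 + 40) + 30)**2 - 1*166**2 = (46 + 30)**2 - 1*27556 = 76**2 - 27556 = 5776 - 27556 = -21780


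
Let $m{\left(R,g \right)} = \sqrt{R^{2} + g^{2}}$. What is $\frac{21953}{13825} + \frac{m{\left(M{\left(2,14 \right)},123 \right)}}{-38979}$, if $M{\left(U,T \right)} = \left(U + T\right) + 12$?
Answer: $\frac{21953}{13825} - \frac{\sqrt{15913}}{38979} \approx 1.5847$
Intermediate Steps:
$M{\left(U,T \right)} = 12 + T + U$ ($M{\left(U,T \right)} = \left(T + U\right) + 12 = 12 + T + U$)
$\frac{21953}{13825} + \frac{m{\left(M{\left(2,14 \right)},123 \right)}}{-38979} = \frac{21953}{13825} + \frac{\sqrt{\left(12 + 14 + 2\right)^{2} + 123^{2}}}{-38979} = 21953 \cdot \frac{1}{13825} + \sqrt{28^{2} + 15129} \left(- \frac{1}{38979}\right) = \frac{21953}{13825} + \sqrt{784 + 15129} \left(- \frac{1}{38979}\right) = \frac{21953}{13825} + \sqrt{15913} \left(- \frac{1}{38979}\right) = \frac{21953}{13825} - \frac{\sqrt{15913}}{38979}$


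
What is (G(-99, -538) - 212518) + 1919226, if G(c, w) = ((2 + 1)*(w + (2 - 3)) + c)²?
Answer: 4651364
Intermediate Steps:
G(c, w) = (-3 + c + 3*w)² (G(c, w) = (3*(w - 1) + c)² = (3*(-1 + w) + c)² = ((-3 + 3*w) + c)² = (-3 + c + 3*w)²)
(G(-99, -538) - 212518) + 1919226 = ((-3 - 99 + 3*(-538))² - 212518) + 1919226 = ((-3 - 99 - 1614)² - 212518) + 1919226 = ((-1716)² - 212518) + 1919226 = (2944656 - 212518) + 1919226 = 2732138 + 1919226 = 4651364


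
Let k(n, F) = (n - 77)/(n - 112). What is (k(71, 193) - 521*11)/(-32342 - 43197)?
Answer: 234965/3097099 ≈ 0.075866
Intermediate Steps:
k(n, F) = (-77 + n)/(-112 + n)
(k(71, 193) - 521*11)/(-32342 - 43197) = ((-77 + 71)/(-112 + 71) - 521*11)/(-32342 - 43197) = (-6/(-41) - 5731)/(-75539) = (-1/41*(-6) - 5731)*(-1/75539) = (6/41 - 5731)*(-1/75539) = -234965/41*(-1/75539) = 234965/3097099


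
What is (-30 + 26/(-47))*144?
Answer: -206784/47 ≈ -4399.7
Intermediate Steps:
(-30 + 26/(-47))*144 = (-30 + 26*(-1/47))*144 = (-30 - 26/47)*144 = -1436/47*144 = -206784/47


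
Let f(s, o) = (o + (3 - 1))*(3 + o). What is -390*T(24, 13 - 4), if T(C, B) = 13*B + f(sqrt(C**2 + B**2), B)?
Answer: -97110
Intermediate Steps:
f(s, o) = (2 + o)*(3 + o) (f(s, o) = (o + 2)*(3 + o) = (2 + o)*(3 + o))
T(C, B) = 6 + B**2 + 18*B (T(C, B) = 13*B + (6 + B**2 + 5*B) = 6 + B**2 + 18*B)
-390*T(24, 13 - 4) = -390*(6 + (13 - 4)**2 + 18*(13 - 4)) = -390*(6 + 9**2 + 18*9) = -390*(6 + 81 + 162) = -390*249 = -97110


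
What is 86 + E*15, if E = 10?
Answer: 236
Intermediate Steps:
86 + E*15 = 86 + 10*15 = 86 + 150 = 236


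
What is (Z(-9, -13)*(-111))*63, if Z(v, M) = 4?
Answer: -27972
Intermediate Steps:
(Z(-9, -13)*(-111))*63 = (4*(-111))*63 = -444*63 = -27972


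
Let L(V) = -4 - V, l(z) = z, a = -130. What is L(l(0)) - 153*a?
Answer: 19886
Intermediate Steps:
L(l(0)) - 153*a = (-4 - 1*0) - 153*(-130) = (-4 + 0) + 19890 = -4 + 19890 = 19886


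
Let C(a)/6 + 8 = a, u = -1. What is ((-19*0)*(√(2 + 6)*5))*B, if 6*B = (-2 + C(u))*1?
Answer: 0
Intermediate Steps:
C(a) = -48 + 6*a
B = -28/3 (B = ((-2 + (-48 + 6*(-1)))*1)/6 = ((-2 + (-48 - 6))*1)/6 = ((-2 - 54)*1)/6 = (-56*1)/6 = (⅙)*(-56) = -28/3 ≈ -9.3333)
((-19*0)*(√(2 + 6)*5))*B = ((-19*0)*(√(2 + 6)*5))*(-28/3) = (0*(√8*5))*(-28/3) = (0*((2*√2)*5))*(-28/3) = (0*(10*√2))*(-28/3) = 0*(-28/3) = 0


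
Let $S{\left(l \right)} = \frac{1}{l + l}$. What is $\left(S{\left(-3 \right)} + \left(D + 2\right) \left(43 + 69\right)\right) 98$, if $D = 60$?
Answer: $\frac{2041487}{3} \approx 6.805 \cdot 10^{5}$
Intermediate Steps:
$S{\left(l \right)} = \frac{1}{2 l}$
$\left(S{\left(-3 \right)} + \left(D + 2\right) \left(43 + 69\right)\right) 98 = \left(\frac{1}{2 \left(-3\right)} + \left(60 + 2\right) \left(43 + 69\right)\right) 98 = \left(\frac{1}{2} \left(- \frac{1}{3}\right) + 62 \cdot 112\right) 98 = \left(- \frac{1}{6} + 6944\right) 98 = \frac{41663}{6} \cdot 98 = \frac{2041487}{3}$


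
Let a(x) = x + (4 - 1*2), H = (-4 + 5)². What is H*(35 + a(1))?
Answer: 38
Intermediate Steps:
H = 1 (H = 1² = 1)
a(x) = 2 + x (a(x) = x + (4 - 2) = x + 2 = 2 + x)
H*(35 + a(1)) = 1*(35 + (2 + 1)) = 1*(35 + 3) = 1*38 = 38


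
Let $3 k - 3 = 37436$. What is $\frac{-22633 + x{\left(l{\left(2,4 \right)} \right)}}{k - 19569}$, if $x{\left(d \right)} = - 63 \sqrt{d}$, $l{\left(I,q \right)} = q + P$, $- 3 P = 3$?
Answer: $\frac{5223}{1636} + \frac{189 \sqrt{3}}{21268} \approx 3.2079$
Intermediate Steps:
$P = -1$ ($P = \left(- \frac{1}{3}\right) 3 = -1$)
$k = \frac{37439}{3}$ ($k = 1 + \frac{1}{3} \cdot 37436 = 1 + \frac{37436}{3} = \frac{37439}{3} \approx 12480.0$)
$l{\left(I,q \right)} = -1 + q$ ($l{\left(I,q \right)} = q - 1 = -1 + q$)
$\frac{-22633 + x{\left(l{\left(2,4 \right)} \right)}}{k - 19569} = \frac{-22633 - 63 \sqrt{-1 + 4}}{\frac{37439}{3} - 19569} = \frac{-22633 - 63 \sqrt{3}}{- \frac{21268}{3}} = \left(-22633 - 63 \sqrt{3}\right) \left(- \frac{3}{21268}\right) = \frac{5223}{1636} + \frac{189 \sqrt{3}}{21268}$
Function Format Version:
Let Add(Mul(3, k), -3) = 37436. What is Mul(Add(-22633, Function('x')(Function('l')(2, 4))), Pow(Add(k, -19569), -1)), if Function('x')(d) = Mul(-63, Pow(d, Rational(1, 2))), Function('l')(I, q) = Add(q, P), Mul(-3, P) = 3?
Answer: Add(Rational(5223, 1636), Mul(Rational(189, 21268), Pow(3, Rational(1, 2)))) ≈ 3.2079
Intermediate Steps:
P = -1 (P = Mul(Rational(-1, 3), 3) = -1)
k = Rational(37439, 3) (k = Add(1, Mul(Rational(1, 3), 37436)) = Add(1, Rational(37436, 3)) = Rational(37439, 3) ≈ 12480.)
Function('l')(I, q) = Add(-1, q) (Function('l')(I, q) = Add(q, -1) = Add(-1, q))
Mul(Add(-22633, Function('x')(Function('l')(2, 4))), Pow(Add(k, -19569), -1)) = Mul(Add(-22633, Mul(-63, Pow(Add(-1, 4), Rational(1, 2)))), Pow(Add(Rational(37439, 3), -19569), -1)) = Mul(Add(-22633, Mul(-63, Pow(3, Rational(1, 2)))), Pow(Rational(-21268, 3), -1)) = Mul(Add(-22633, Mul(-63, Pow(3, Rational(1, 2)))), Rational(-3, 21268)) = Add(Rational(5223, 1636), Mul(Rational(189, 21268), Pow(3, Rational(1, 2))))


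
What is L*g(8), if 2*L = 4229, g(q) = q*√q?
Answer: 33832*√2 ≈ 47846.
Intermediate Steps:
g(q) = q^(3/2)
L = 4229/2 (L = (½)*4229 = 4229/2 ≈ 2114.5)
L*g(8) = 4229*8^(3/2)/2 = 4229*(16*√2)/2 = 33832*√2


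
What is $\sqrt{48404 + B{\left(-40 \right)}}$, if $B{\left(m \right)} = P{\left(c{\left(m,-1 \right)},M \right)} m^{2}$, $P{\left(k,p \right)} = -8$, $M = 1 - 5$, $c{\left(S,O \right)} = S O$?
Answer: $6 \sqrt{989} \approx 188.69$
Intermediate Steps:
$c{\left(S,O \right)} = O S$
$M = -4$ ($M = 1 - 5 = -4$)
$B{\left(m \right)} = - 8 m^{2}$
$\sqrt{48404 + B{\left(-40 \right)}} = \sqrt{48404 - 8 \left(-40\right)^{2}} = \sqrt{48404 - 12800} = \sqrt{35604} = 6 \sqrt{989}$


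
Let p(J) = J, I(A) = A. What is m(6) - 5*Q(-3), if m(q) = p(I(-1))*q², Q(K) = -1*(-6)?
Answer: -66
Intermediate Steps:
Q(K) = 6
m(q) = -q²
m(6) - 5*Q(-3) = -1*6² - 5*6 = -1*36 - 30 = -36 - 30 = -66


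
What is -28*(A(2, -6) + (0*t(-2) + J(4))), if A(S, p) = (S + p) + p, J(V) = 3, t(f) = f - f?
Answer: 196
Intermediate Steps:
t(f) = 0
A(S, p) = S + 2*p
-28*(A(2, -6) + (0*t(-2) + J(4))) = -28*((2 + 2*(-6)) + (0*0 + 3)) = -28*((2 - 12) + (0 + 3)) = -28*(-10 + 3) = -28*(-7) = 196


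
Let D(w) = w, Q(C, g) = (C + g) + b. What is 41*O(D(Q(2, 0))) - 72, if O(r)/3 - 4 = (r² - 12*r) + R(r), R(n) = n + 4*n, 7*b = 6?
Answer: -50760/49 ≈ -1035.9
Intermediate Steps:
b = 6/7 (b = (⅐)*6 = 6/7 ≈ 0.85714)
R(n) = 5*n
Q(C, g) = 6/7 + C + g (Q(C, g) = (C + g) + 6/7 = 6/7 + C + g)
O(r) = 12 - 21*r + 3*r² (O(r) = 12 + 3*((r² - 12*r) + 5*r) = 12 + 3*(r² - 7*r) = 12 + (-21*r + 3*r²) = 12 - 21*r + 3*r²)
41*O(D(Q(2, 0))) - 72 = 41*(12 - 21*(6/7 + 2 + 0) + 3*(6/7 + 2 + 0)²) - 72 = 41*(12 - 21*20/7 + 3*(20/7)²) - 72 = 41*(12 - 60 + 3*(400/49)) - 72 = 41*(12 - 60 + 1200/49) - 72 = 41*(-1152/49) - 72 = -47232/49 - 72 = -50760/49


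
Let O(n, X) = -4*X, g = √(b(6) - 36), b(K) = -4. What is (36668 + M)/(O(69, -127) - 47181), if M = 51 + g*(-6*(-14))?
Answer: -36719/46673 - 168*I*√10/46673 ≈ -0.78673 - 0.011383*I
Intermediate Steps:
g = 2*I*√10 (g = √(-4 - 36) = √(-40) = 2*I*√10 ≈ 6.3246*I)
M = 51 + 168*I*√10 (M = 51 + (2*I*√10)*(-6*(-14)) = 51 + (2*I*√10)*84 = 51 + 168*I*√10 ≈ 51.0 + 531.26*I)
(36668 + M)/(O(69, -127) - 47181) = (36668 + (51 + 168*I*√10))/(-4*(-127) - 47181) = (36719 + 168*I*√10)/(508 - 47181) = (36719 + 168*I*√10)/(-46673) = (36719 + 168*I*√10)*(-1/46673) = -36719/46673 - 168*I*√10/46673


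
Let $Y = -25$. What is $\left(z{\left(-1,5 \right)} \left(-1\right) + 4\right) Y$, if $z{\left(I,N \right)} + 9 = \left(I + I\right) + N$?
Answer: $-250$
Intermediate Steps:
$z{\left(I,N \right)} = -9 + N + 2 I$ ($z{\left(I,N \right)} = -9 + \left(\left(I + I\right) + N\right) = -9 + \left(2 I + N\right) = -9 + \left(N + 2 I\right) = -9 + N + 2 I$)
$\left(z{\left(-1,5 \right)} \left(-1\right) + 4\right) Y = \left(\left(-9 + 5 + 2 \left(-1\right)\right) \left(-1\right) + 4\right) \left(-25\right) = \left(\left(-9 + 5 - 2\right) \left(-1\right) + 4\right) \left(-25\right) = \left(\left(-6\right) \left(-1\right) + 4\right) \left(-25\right) = \left(6 + 4\right) \left(-25\right) = 10 \left(-25\right) = -250$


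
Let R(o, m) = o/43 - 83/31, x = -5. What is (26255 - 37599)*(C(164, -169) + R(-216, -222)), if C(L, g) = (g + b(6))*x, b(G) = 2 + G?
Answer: -12056403200/1333 ≈ -9.0446e+6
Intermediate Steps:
C(L, g) = -40 - 5*g (C(L, g) = (g + (2 + 6))*(-5) = (g + 8)*(-5) = (8 + g)*(-5) = -40 - 5*g)
R(o, m) = -83/31 + o/43 (R(o, m) = o*(1/43) - 83*1/31 = o/43 - 83/31 = -83/31 + o/43)
(26255 - 37599)*(C(164, -169) + R(-216, -222)) = (26255 - 37599)*((-40 - 5*(-169)) + (-83/31 + (1/43)*(-216))) = -11344*((-40 + 845) + (-83/31 - 216/43)) = -11344*(805 - 10265/1333) = -11344*1062800/1333 = -12056403200/1333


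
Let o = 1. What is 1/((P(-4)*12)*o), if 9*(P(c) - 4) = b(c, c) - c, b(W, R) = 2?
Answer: 1/56 ≈ 0.017857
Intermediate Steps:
P(c) = 38/9 - c/9 (P(c) = 4 + (2 - c)/9 = 4 + (2/9 - c/9) = 38/9 - c/9)
1/((P(-4)*12)*o) = 1/(((38/9 - ⅑*(-4))*12)*1) = 1/(((38/9 + 4/9)*12)*1) = 1/(((14/3)*12)*1) = 1/(56*1) = 1/56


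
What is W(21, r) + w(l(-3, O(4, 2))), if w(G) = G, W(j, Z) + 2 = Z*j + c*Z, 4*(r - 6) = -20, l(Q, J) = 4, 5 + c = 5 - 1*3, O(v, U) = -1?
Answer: 20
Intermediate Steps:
c = -3 (c = -5 + (5 - 1*3) = -5 + (5 - 3) = -5 + 2 = -3)
r = 1 (r = 6 + (¼)*(-20) = 6 - 5 = 1)
W(j, Z) = -2 - 3*Z + Z*j (W(j, Z) = -2 + (Z*j - 3*Z) = -2 + (-3*Z + Z*j) = -2 - 3*Z + Z*j)
W(21, r) + w(l(-3, O(4, 2))) = (-2 - 3*1 + 1*21) + 4 = (-2 - 3 + 21) + 4 = 16 + 4 = 20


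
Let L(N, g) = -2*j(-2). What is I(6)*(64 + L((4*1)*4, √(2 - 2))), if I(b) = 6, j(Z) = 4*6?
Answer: 96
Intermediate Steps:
j(Z) = 24
L(N, g) = -48 (L(N, g) = -2*24 = -48)
I(6)*(64 + L((4*1)*4, √(2 - 2))) = 6*(64 - 48) = 6*16 = 96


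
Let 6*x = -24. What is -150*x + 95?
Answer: 695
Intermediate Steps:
x = -4 (x = (1/6)*(-24) = -4)
-150*x + 95 = -150*(-4) + 95 = 600 + 95 = 695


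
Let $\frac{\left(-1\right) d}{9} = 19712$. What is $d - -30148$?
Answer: $-147260$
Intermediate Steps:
$d = -177408$ ($d = \left(-9\right) 19712 = -177408$)
$d - -30148 = -177408 - -30148 = -177408 + 30148 = -147260$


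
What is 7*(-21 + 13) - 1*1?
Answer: -57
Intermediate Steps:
7*(-21 + 13) - 1*1 = 7*(-8) - 1 = -56 - 1 = -57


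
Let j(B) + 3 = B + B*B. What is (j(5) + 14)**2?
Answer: 1681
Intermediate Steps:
j(B) = -3 + B + B**2 (j(B) = -3 + (B + B*B) = -3 + (B + B**2) = -3 + B + B**2)
(j(5) + 14)**2 = ((-3 + 5 + 5**2) + 14)**2 = ((-3 + 5 + 25) + 14)**2 = (27 + 14)**2 = 41**2 = 1681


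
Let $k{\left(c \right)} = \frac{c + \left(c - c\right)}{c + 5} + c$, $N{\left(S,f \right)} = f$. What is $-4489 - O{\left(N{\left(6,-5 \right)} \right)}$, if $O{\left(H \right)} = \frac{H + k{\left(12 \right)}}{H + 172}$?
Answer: $- \frac{12744402}{2839} \approx -4489.0$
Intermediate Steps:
$k{\left(c \right)} = c + \frac{c}{5 + c}$ ($k{\left(c \right)} = \frac{c + 0}{5 + c} + c = \frac{c}{5 + c} + c = c + \frac{c}{5 + c}$)
$O{\left(H \right)} = \frac{\frac{216}{17} + H}{172 + H}$ ($O{\left(H \right)} = \frac{H + \frac{12 \left(6 + 12\right)}{5 + 12}}{H + 172} = \frac{H + 12 \cdot \frac{1}{17} \cdot 18}{172 + H} = \frac{H + \frac{216}{17}}{172 + H} = \frac{\frac{216}{17} + H}{172 + H}$)
$-4489 - O{\left(N{\left(6,-5 \right)} \right)} = -4489 - \frac{\frac{216}{17} - 5}{172 - 5} = -4489 - \frac{1}{167} \cdot \frac{131}{17} = -4489 - \frac{131}{2839} = - \frac{12744402}{2839}$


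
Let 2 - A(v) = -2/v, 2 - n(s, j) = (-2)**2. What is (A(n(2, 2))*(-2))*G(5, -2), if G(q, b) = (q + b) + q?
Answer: -16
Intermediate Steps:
n(s, j) = -2 (n(s, j) = 2 - 1*(-2)**2 = 2 - 1*4 = 2 - 4 = -2)
G(q, b) = b + 2*q (G(q, b) = (b + q) + q = b + 2*q)
A(v) = 2 + 2/v (A(v) = 2 - (-2)/v = 2 + 2/v)
(A(n(2, 2))*(-2))*G(5, -2) = ((2 + 2/(-2))*(-2))*(-2 + 2*5) = ((2 + 2*(-1/2))*(-2))*(-2 + 10) = ((2 - 1)*(-2))*8 = (1*(-2))*8 = -2*8 = -16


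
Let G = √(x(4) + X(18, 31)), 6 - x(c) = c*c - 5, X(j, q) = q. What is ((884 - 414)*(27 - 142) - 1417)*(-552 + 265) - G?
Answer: 15919029 - √26 ≈ 1.5919e+7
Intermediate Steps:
x(c) = 11 - c² (x(c) = 6 - (c*c - 5) = 6 - (c² - 5) = 6 - (-5 + c²) = 6 + (5 - c²) = 11 - c²)
G = √26 (G = √((11 - 1*4²) + 31) = √((11 - 1*16) + 31) = √((11 - 16) + 31) = √(-5 + 31) = √26 ≈ 5.0990)
((884 - 414)*(27 - 142) - 1417)*(-552 + 265) - G = ((884 - 414)*(27 - 142) - 1417)*(-552 + 265) - √26 = (470*(-115) - 1417)*(-287) - √26 = (-54050 - 1417)*(-287) - √26 = -55467*(-287) - √26 = 15919029 - √26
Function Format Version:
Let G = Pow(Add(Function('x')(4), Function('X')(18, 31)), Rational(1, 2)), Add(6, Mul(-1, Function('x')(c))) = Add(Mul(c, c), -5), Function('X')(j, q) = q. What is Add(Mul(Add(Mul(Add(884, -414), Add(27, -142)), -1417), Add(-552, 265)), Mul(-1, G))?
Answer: Add(15919029, Mul(-1, Pow(26, Rational(1, 2)))) ≈ 1.5919e+7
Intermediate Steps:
Function('x')(c) = Add(11, Mul(-1, Pow(c, 2))) (Function('x')(c) = Add(6, Mul(-1, Add(Mul(c, c), -5))) = Add(6, Mul(-1, Add(Pow(c, 2), -5))) = Add(6, Mul(-1, Add(-5, Pow(c, 2)))) = Add(6, Add(5, Mul(-1, Pow(c, 2)))) = Add(11, Mul(-1, Pow(c, 2))))
G = Pow(26, Rational(1, 2)) (G = Pow(Add(Add(11, Mul(-1, Pow(4, 2))), 31), Rational(1, 2)) = Pow(Add(Add(11, Mul(-1, 16)), 31), Rational(1, 2)) = Pow(Add(Add(11, -16), 31), Rational(1, 2)) = Pow(Add(-5, 31), Rational(1, 2)) = Pow(26, Rational(1, 2)) ≈ 5.0990)
Add(Mul(Add(Mul(Add(884, -414), Add(27, -142)), -1417), Add(-552, 265)), Mul(-1, G)) = Add(Mul(Add(Mul(Add(884, -414), Add(27, -142)), -1417), Add(-552, 265)), Mul(-1, Pow(26, Rational(1, 2)))) = Add(Mul(Add(Mul(470, -115), -1417), -287), Mul(-1, Pow(26, Rational(1, 2)))) = Add(Mul(Add(-54050, -1417), -287), Mul(-1, Pow(26, Rational(1, 2)))) = Add(Mul(-55467, -287), Mul(-1, Pow(26, Rational(1, 2)))) = Add(15919029, Mul(-1, Pow(26, Rational(1, 2))))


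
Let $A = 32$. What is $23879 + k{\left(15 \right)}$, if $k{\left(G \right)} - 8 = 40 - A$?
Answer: $23895$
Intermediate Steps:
$k{\left(G \right)} = 16$ ($k{\left(G \right)} = 8 + \left(40 - 32\right) = 8 + 8 = 16$)
$23879 + k{\left(15 \right)} = 23879 + 16 = 23895$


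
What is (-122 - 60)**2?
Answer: 33124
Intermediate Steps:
(-122 - 60)**2 = (-182)**2 = 33124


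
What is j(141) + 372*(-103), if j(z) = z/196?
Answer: -7509795/196 ≈ -38315.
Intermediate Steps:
j(z) = z/196 (j(z) = z*(1/196) = z/196)
j(141) + 372*(-103) = (1/196)*141 + 372*(-103) = 141/196 - 38316 = -7509795/196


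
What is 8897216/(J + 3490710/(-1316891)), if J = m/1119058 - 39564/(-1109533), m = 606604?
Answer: -454618186687816953612212/105923192351381723 ≈ -4.2920e+6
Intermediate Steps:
J = 358660783322/620815889957 (J = 606604/1119058 - 39564/(-1109533) = 606604*(1/1119058) - 39564*(-1/1109533) = 303302/559529 + 39564/1109533 = 358660783322/620815889957 ≈ 0.57772)
8897216/(J + 3490710/(-1316891)) = 8897216/(358660783322/620815889957 + 3490710/(-1316891)) = 8897216/(358660783322/620815889957 + 3490710*(-1/1316891)) = 8897216/(358660783322/620815889957 - 3490710/1316891) = 8897216/(-1694771077622107568/817546858141363687) = 8897216*(-817546858141363687/1694771077622107568) = -454618186687816953612212/105923192351381723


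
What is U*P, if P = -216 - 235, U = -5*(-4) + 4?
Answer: -10824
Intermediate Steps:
U = 24 (U = 20 + 4 = 24)
P = -451
U*P = 24*(-451) = -10824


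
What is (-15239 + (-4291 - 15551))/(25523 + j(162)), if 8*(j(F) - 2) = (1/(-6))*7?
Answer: -1683888/1225193 ≈ -1.3744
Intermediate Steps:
j(F) = 89/48 (j(F) = 2 + ((1/(-6))*7)/8 = 2 + ((1*(-⅙))*7)/8 = 2 + (-⅙*7)/8 = 2 + (⅛)*(-7/6) = 2 - 7/48 = 89/48)
(-15239 + (-4291 - 15551))/(25523 + j(162)) = (-15239 + (-4291 - 15551))/(25523 + 89/48) = (-15239 - 19842)/(1225193/48) = -35081*48/1225193 = -1683888/1225193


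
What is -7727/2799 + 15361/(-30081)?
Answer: -91810442/28065573 ≈ -3.2713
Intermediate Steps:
-7727/2799 + 15361/(-30081) = -7727*1/2799 + 15361*(-1/30081) = -7727/2799 - 15361/30081 = -91810442/28065573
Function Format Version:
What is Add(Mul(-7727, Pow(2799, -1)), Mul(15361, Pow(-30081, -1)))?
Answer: Rational(-91810442, 28065573) ≈ -3.2713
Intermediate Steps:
Add(Mul(-7727, Pow(2799, -1)), Mul(15361, Pow(-30081, -1))) = Add(Mul(-7727, Rational(1, 2799)), Mul(15361, Rational(-1, 30081))) = Add(Rational(-7727, 2799), Rational(-15361, 30081)) = Rational(-91810442, 28065573)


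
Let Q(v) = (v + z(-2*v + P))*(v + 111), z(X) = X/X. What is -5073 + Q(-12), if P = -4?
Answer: -6162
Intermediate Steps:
z(X) = 1
Q(v) = (1 + v)*(111 + v) (Q(v) = (v + 1)*(v + 111) = (1 + v)*(111 + v))
-5073 + Q(-12) = -5073 + (111 + (-12)**2 + 112*(-12)) = -5073 + (111 + 144 - 1344) = -5073 - 1089 = -6162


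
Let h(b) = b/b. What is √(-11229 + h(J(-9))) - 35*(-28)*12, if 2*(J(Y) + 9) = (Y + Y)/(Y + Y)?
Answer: 11760 + 2*I*√2807 ≈ 11760.0 + 105.96*I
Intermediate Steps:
J(Y) = -17/2 (J(Y) = -9 + ((Y + Y)/(Y + Y))/2 = -9 + ((2*Y)/((2*Y)))/2 = -9 + ((2*Y)*(1/(2*Y)))/2 = -9 + (½)*1 = -9 + ½ = -17/2)
h(b) = 1
√(-11229 + h(J(-9))) - 35*(-28)*12 = √(-11229 + 1) - 35*(-28)*12 = √(-11228) + 980*12 = 2*I*√2807 + 11760 = 11760 + 2*I*√2807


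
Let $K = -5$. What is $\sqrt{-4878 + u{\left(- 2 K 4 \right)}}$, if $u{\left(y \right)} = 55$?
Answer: $i \sqrt{4823} \approx 69.448 i$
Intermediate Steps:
$\sqrt{-4878 + u{\left(- 2 K 4 \right)}} = \sqrt{-4878 + 55} = \sqrt{-4823} = i \sqrt{4823}$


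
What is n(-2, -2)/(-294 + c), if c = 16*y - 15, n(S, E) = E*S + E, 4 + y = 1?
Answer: -2/357 ≈ -0.0056022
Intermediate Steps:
y = -3 (y = -4 + 1 = -3)
n(S, E) = E + E*S
c = -63 (c = 16*(-3) - 15 = -48 - 15 = -63)
n(-2, -2)/(-294 + c) = (-2*(1 - 2))/(-294 - 63) = -2*(-1)/(-357) = 2*(-1/357) = -2/357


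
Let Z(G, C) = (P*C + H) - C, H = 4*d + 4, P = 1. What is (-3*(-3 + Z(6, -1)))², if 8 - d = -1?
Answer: 12321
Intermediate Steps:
d = 9 (d = 8 - 1*(-1) = 8 + 1 = 9)
H = 40 (H = 4*9 + 4 = 36 + 4 = 40)
Z(G, C) = 40 (Z(G, C) = (1*C + 40) - C = (C + 40) - C = (40 + C) - C = 40)
(-3*(-3 + Z(6, -1)))² = (-3*(-3 + 40))² = (-3*37)² = (-111)² = 12321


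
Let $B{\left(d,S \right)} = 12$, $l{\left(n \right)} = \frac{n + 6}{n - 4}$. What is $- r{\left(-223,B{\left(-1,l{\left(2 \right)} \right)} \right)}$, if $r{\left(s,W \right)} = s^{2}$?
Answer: $-49729$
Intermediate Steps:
$l{\left(n \right)} = \frac{6 + n}{-4 + n}$
$- r{\left(-223,B{\left(-1,l{\left(2 \right)} \right)} \right)} = - \left(-223\right)^{2} = \left(-1\right) 49729 = -49729$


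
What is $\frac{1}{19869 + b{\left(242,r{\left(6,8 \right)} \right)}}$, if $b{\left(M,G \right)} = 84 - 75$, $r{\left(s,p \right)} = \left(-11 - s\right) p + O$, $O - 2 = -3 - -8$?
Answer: $\frac{1}{19878} \approx 5.0307 \cdot 10^{-5}$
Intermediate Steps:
$O = 7$ ($O = 2 - -5 = 2 + \left(-3 + 8\right) = 2 + 5 = 7$)
$r{\left(s,p \right)} = 7 + p \left(-11 - s\right)$ ($r{\left(s,p \right)} = \left(-11 - s\right) p + 7 = p \left(-11 - s\right) + 7 = 7 + p \left(-11 - s\right)$)
$b{\left(M,G \right)} = 9$ ($b{\left(M,G \right)} = 84 - 75 = 9$)
$\frac{1}{19869 + b{\left(242,r{\left(6,8 \right)} \right)}} = \frac{1}{19869 + 9} = \frac{1}{19878}$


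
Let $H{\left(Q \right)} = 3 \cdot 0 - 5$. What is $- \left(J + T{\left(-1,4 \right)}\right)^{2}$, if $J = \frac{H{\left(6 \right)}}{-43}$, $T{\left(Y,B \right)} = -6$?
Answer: $- \frac{64009}{1849} \approx -34.618$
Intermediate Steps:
$H{\left(Q \right)} = -5$ ($H{\left(Q \right)} = 0 - 5 = -5$)
$J = \frac{5}{43}$ ($J = - \frac{5}{-43} = \left(-5\right) \left(- \frac{1}{43}\right) = \frac{5}{43} \approx 0.11628$)
$- \left(J + T{\left(-1,4 \right)}\right)^{2} = - \left(\frac{5}{43} - 6\right)^{2} = - \left(- \frac{253}{43}\right)^{2} = \left(-1\right) \frac{64009}{1849} = - \frac{64009}{1849}$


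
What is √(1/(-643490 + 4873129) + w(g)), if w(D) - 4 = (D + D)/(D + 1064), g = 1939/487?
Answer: √395789917810247913962757/314266407339 ≈ 2.0019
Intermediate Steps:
g = 1939/487 (g = 1939*(1/487) = 1939/487 ≈ 3.9815)
w(D) = 4 + 2*D/(1064 + D) (w(D) = 4 + (D + D)/(D + 1064) = 4 + (2*D)/(1064 + D) = 4 + 2*D/(1064 + D))
√(1/(-643490 + 4873129) + w(g)) = √(1/(-643490 + 4873129) + 2*(2128 + 3*(1939/487))/(1064 + 1939/487)) = √(1/4229639 + 2*(2128 + 5817/487)/(520107/487)) = √(1/4229639 + 2*(487/520107)*(1042153/487)) = √(1/4229639 + 297758/74301) = √(1259408923663/314266407339) = √395789917810247913962757/314266407339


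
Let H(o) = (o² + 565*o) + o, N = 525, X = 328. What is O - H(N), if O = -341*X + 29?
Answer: -684594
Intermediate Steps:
H(o) = o² + 566*o
O = -111819 (O = -341*328 + 29 = -111848 + 29 = -111819)
O - H(N) = -111819 - 525*(566 + 525) = -111819 - 525*1091 = -111819 - 1*572775 = -111819 - 572775 = -684594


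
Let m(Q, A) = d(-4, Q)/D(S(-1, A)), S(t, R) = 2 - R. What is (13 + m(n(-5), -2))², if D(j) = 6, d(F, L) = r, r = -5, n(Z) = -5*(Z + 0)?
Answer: 5329/36 ≈ 148.03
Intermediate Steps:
n(Z) = -5*Z
d(F, L) = -5
m(Q, A) = -⅚ (m(Q, A) = -5/6 = -5*⅙ = -⅚)
(13 + m(n(-5), -2))² = (13 - ⅚)² = (73/6)² = 5329/36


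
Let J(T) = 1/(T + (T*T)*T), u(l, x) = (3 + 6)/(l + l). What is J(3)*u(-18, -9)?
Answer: -1/120 ≈ -0.0083333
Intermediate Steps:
u(l, x) = 9/(2*l) (u(l, x) = 9/((2*l)) = 9*(1/(2*l)) = 9/(2*l))
J(T) = 1/(T + T³) (J(T) = 1/(T + T²*T) = 1/(T + T³))
J(3)*u(-18, -9) = ((9/2)/(-18))/(3 + 3³) = ((9/2)*(-1/18))/(3 + 27) = -¼/30 = (1/30)*(-¼) = -1/120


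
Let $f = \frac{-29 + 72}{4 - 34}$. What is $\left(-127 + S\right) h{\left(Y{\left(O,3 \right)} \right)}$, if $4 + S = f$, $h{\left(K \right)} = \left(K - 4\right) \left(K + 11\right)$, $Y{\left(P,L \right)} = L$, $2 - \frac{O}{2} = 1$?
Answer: $\frac{27811}{15} \approx 1854.1$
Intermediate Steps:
$O = 2$ ($O = 4 - 2 = 2$)
$h{\left(K \right)} = \left(-4 + K\right) \left(11 + K\right)$
$f = - \frac{43}{30}$ ($f = \frac{43}{-30} = 43 \left(- \frac{1}{30}\right) = - \frac{43}{30} \approx -1.4333$)
$S = - \frac{163}{30}$ ($S = -4 - \frac{43}{30} = - \frac{163}{30} \approx -5.4333$)
$\left(-127 + S\right) h{\left(Y{\left(O,3 \right)} \right)} = \left(-127 - \frac{163}{30}\right) \left(-44 + 3^{2} + 7 \cdot 3\right) = - \frac{3973 \left(-44 + 9 + 21\right)}{30} = \left(- \frac{3973}{30}\right) \left(-14\right) = \frac{27811}{15}$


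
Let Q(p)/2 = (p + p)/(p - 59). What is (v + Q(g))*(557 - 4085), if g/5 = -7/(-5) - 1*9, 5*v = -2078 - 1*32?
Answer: 143878896/97 ≈ 1.4833e+6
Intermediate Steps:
v = -422 (v = (-2078 - 1*32)/5 = (-2078 - 32)/5 = (1/5)*(-2110) = -422)
g = -38 (g = 5*(-7/(-5) - 1*9) = 5*(-7*(-1/5) - 9) = 5*(7/5 - 9) = 5*(-38/5) = -38)
Q(p) = 4*p/(-59 + p) (Q(p) = 2*((p + p)/(p - 59)) = 2*((2*p)/(-59 + p)) = 2*(2*p/(-59 + p)) = 4*p/(-59 + p))
(v + Q(g))*(557 - 4085) = (-422 + 4*(-38)/(-59 - 38))*(557 - 4085) = (-422 + 4*(-38)/(-97))*(-3528) = (-422 + 4*(-38)*(-1/97))*(-3528) = (-422 + 152/97)*(-3528) = -40782/97*(-3528) = 143878896/97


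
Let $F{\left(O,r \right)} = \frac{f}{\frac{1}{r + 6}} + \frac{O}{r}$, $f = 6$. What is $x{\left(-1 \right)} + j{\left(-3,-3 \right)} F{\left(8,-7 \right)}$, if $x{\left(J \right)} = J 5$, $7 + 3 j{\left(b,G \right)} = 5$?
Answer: $- \frac{5}{21} \approx -0.2381$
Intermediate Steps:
$j{\left(b,G \right)} = - \frac{2}{3}$ ($j{\left(b,G \right)} = - \frac{7}{3} + \frac{1}{3} \cdot 5 = - \frac{7}{3} + \frac{5}{3} = - \frac{2}{3}$)
$x{\left(J \right)} = 5 J$
$F{\left(O,r \right)} = 36 + 6 r + \frac{O}{r}$ ($F{\left(O,r \right)} = \frac{6}{\frac{1}{r + 6}} + \frac{O}{r} = \frac{6}{\frac{1}{6 + r}} + \frac{O}{r} = 6 \left(6 + r\right) + \frac{O}{r} = \left(36 + 6 r\right) + \frac{O}{r} = 36 + 6 r + \frac{O}{r}$)
$x{\left(-1 \right)} + j{\left(-3,-3 \right)} F{\left(8,-7 \right)} = 5 \left(-1\right) - \frac{2 \left(36 + 6 \left(-7\right) + \frac{8}{-7}\right)}{3} = -5 - \frac{2 \left(36 - 42 + 8 \left(- \frac{1}{7}\right)\right)}{3} = -5 - \frac{2 \left(36 - 42 - \frac{8}{7}\right)}{3} = -5 - - \frac{100}{21} = -5 + \frac{100}{21} = - \frac{5}{21}$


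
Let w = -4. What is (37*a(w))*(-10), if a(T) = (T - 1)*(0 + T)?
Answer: -7400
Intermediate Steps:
a(T) = T*(-1 + T) (a(T) = (-1 + T)*T = T*(-1 + T))
(37*a(w))*(-10) = (37*(-4*(-1 - 4)))*(-10) = (37*(-4*(-5)))*(-10) = (37*20)*(-10) = 740*(-10) = -7400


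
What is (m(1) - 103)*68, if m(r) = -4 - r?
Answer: -7344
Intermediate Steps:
(m(1) - 103)*68 = ((-4 - 1*1) - 103)*68 = ((-4 - 1) - 103)*68 = (-5 - 103)*68 = -108*68 = -7344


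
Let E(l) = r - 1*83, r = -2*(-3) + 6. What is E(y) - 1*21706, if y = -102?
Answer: -21777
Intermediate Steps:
r = 12 (r = 6 + 6 = 12)
E(l) = -71 (E(l) = 12 - 1*83 = 12 - 83 = -71)
E(y) - 1*21706 = -71 - 1*21706 = -71 - 21706 = -21777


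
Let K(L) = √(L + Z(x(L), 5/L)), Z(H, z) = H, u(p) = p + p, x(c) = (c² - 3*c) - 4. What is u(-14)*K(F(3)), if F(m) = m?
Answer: -28*I ≈ -28.0*I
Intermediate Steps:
x(c) = -4 + c² - 3*c
u(p) = 2*p
K(L) = √(-4 + L² - 2*L) (K(L) = √(L + (-4 + L² - 3*L)) = √(-4 + L² - 2*L))
u(-14)*K(F(3)) = (2*(-14))*√(-4 + 3² - 2*3) = -28*√(-4 + 9 - 6) = -28*I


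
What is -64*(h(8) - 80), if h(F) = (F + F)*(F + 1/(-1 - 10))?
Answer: -32768/11 ≈ -2978.9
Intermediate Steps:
h(F) = 2*F*(-1/11 + F) (h(F) = (2*F)*(F + 1/(-11)) = (2*F)*(F - 1/11) = (2*F)*(-1/11 + F) = 2*F*(-1/11 + F))
-64*(h(8) - 80) = -64*((2/11)*8*(-1 + 11*8) - 80) = -64*((2/11)*8*(-1 + 88) - 80) = -64*((2/11)*8*87 - 80) = -64*(1392/11 - 80) = -64*512/11 = -32768/11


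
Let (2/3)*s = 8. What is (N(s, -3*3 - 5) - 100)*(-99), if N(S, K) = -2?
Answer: 10098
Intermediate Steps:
s = 12 (s = (3/2)*8 = 12)
(N(s, -3*3 - 5) - 100)*(-99) = (-2 - 100)*(-99) = -102*(-99) = 10098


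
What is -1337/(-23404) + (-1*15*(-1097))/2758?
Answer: 194400133/32274116 ≈ 6.0234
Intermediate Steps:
-1337/(-23404) + (-1*15*(-1097))/2758 = -1337*(-1/23404) - 15*(-1097)*(1/2758) = 1337/23404 + 16455*(1/2758) = 1337/23404 + 16455/2758 = 194400133/32274116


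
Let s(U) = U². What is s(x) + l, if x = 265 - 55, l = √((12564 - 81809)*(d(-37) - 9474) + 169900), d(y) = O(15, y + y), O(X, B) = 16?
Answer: 44100 + √655089110 ≈ 69695.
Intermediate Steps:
d(y) = 16
l = √655089110 (l = √((12564 - 81809)*(16 - 9474) + 169900) = √(-69245*(-9458) + 169900) = √(654919210 + 169900) = √655089110 ≈ 25595.)
x = 210
s(x) + l = 210² + √655089110 = 44100 + √655089110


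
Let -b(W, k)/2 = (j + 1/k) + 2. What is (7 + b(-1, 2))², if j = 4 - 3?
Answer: 0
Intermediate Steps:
j = 1
b(W, k) = -6 - 2/k (b(W, k) = -2*((1 + 1/k) + 2) = -2*(3 + 1/k) = -6 - 2/k)
(7 + b(-1, 2))² = (7 + (-6 - 2/2))² = (7 + (-6 - 2*½))² = (7 + (-6 - 1))² = (7 - 7)² = 0² = 0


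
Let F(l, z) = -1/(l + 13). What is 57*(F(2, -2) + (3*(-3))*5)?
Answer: -12844/5 ≈ -2568.8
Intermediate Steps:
F(l, z) = -1/(13 + l)
57*(F(2, -2) + (3*(-3))*5) = 57*(-1/(13 + 2) + (3*(-3))*5) = 57*(-1/15 - 9*5) = 57*(-1*1/15 - 45) = 57*(-1/15 - 45) = 57*(-676/15) = -12844/5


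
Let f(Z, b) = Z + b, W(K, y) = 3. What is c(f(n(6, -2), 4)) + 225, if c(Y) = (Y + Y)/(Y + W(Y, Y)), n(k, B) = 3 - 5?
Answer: 1129/5 ≈ 225.80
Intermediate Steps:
n(k, B) = -2
c(Y) = 2*Y/(3 + Y) (c(Y) = (Y + Y)/(Y + 3) = (2*Y)/(3 + Y) = 2*Y/(3 + Y))
c(f(n(6, -2), 4)) + 225 = 2*(-2 + 4)/(3 + (-2 + 4)) + 225 = 2*2/(3 + 2) + 225 = 2*2/5 + 225 = 2*2*(⅕) + 225 = ⅘ + 225 = 1129/5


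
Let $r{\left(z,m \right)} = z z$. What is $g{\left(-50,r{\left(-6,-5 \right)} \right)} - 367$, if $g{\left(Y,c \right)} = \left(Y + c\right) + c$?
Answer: $-345$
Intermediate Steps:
$r{\left(z,m \right)} = z^{2}$
$g{\left(Y,c \right)} = Y + 2 c$
$g{\left(-50,r{\left(-6,-5 \right)} \right)} - 367 = \left(-50 + 2 \left(-6\right)^{2}\right) - 367 = \left(-50 + 2 \cdot 36\right) - 367 = \left(-50 + 72\right) - 367 = 22 - 367 = -345$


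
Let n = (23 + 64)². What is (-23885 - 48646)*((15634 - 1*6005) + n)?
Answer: -1247388138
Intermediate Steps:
n = 7569 (n = 87² = 7569)
(-23885 - 48646)*((15634 - 1*6005) + n) = (-23885 - 48646)*((15634 - 1*6005) + 7569) = -72531*((15634 - 6005) + 7569) = -72531*(9629 + 7569) = -72531*17198 = -1247388138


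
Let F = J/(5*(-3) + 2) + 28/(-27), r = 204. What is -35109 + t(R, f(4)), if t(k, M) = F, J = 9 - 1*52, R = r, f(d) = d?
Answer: -12322462/351 ≈ -35107.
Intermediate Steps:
R = 204
J = -43 (J = 9 - 52 = -43)
F = 797/351 (F = -43/(5*(-3) + 2) + 28/(-27) = -43/(-15 + 2) + 28*(-1/27) = -43/(-13) - 28/27 = -43*(-1/13) - 28/27 = 43/13 - 28/27 = 797/351 ≈ 2.2707)
t(k, M) = 797/351
-35109 + t(R, f(4)) = -35109 + 797/351 = -12322462/351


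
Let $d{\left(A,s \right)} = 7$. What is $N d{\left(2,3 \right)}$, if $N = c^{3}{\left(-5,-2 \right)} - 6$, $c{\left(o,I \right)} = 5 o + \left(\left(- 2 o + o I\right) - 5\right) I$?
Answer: $-1164667$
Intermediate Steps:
$c{\left(o,I \right)} = 5 o + I \left(-5 - 2 o + I o\right)$ ($c{\left(o,I \right)} = 5 o + \left(\left(- 2 o + I o\right) - 5\right) I = 5 o + \left(-5 - 2 o + I o\right) I = 5 o + I \left(-5 - 2 o + I o\right)$)
$N = -166381$ ($N = \left(\left(-5\right) \left(-2\right) + 5 \left(-5\right) - 5 \left(-2\right)^{2} - \left(-4\right) \left(-5\right)\right)^{3} - 6 = \left(10 - 25 - 20 - 20\right)^{3} - 6 = \left(-55\right)^{3} - 6 = -166375 - 6 = -166381$)
$N d{\left(2,3 \right)} = \left(-166381\right) 7 = -1164667$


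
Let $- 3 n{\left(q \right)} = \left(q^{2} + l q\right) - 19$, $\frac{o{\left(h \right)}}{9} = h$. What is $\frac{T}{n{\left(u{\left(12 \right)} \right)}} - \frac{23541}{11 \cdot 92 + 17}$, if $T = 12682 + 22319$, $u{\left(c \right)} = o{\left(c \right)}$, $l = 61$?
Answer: $- \frac{25584340}{893417} \approx -28.637$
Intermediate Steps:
$o{\left(h \right)} = 9 h$
$u{\left(c \right)} = 9 c$
$n{\left(q \right)} = \frac{19}{3} - \frac{61 q}{3} - \frac{q^{2}}{3}$ ($n{\left(q \right)} = - \frac{\left(q^{2} + 61 q\right) - 19}{3} = - \frac{-19 + q^{2} + 61 q}{3} = \frac{19}{3} - \frac{61 q}{3} - \frac{q^{2}}{3}$)
$T = 35001$
$\frac{T}{n{\left(u{\left(12 \right)} \right)}} - \frac{23541}{11 \cdot 92 + 17} = \frac{35001}{\frac{19}{3} - \frac{61 \cdot 9 \cdot 12}{3} - \frac{\left(9 \cdot 12\right)^{2}}{3}} - \frac{23541}{11 \cdot 92 + 17} = \frac{35001}{\frac{19}{3} - 2196 - \frac{108^{2}}{3}} - \frac{23541}{1012 + 17} = \frac{35001}{\frac{19}{3} - 2196 - 3888} - \frac{23541}{1029} = \frac{35001}{\frac{19}{3} - 2196 - 3888} - \frac{1121}{49} = \frac{35001}{- \frac{18233}{3}} - \frac{1121}{49} = 35001 \left(- \frac{3}{18233}\right) - \frac{1121}{49} = - \frac{105003}{18233} - \frac{1121}{49} = - \frac{25584340}{893417}$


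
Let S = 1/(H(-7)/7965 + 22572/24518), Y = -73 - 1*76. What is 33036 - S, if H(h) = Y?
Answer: 2909263914429/88066399 ≈ 33035.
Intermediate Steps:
Y = -149 (Y = -73 - 76 = -149)
H(h) = -149
S = 97642935/88066399 (S = 1/(-149/7965 + 22572/24518) = 1/(-149*1/7965 + 22572*(1/24518)) = 1/(-149/7965 + 11286/12259) = 1/(88066399/97642935) = 97642935/88066399 ≈ 1.1087)
33036 - S = 33036 - 1*97642935/88066399 = 33036 - 97642935/88066399 = 2909263914429/88066399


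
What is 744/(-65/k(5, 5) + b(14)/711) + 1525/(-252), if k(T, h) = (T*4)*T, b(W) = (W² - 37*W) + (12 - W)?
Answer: -298895215/440244 ≈ -678.93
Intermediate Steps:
b(W) = 12 + W² - 38*W
k(T, h) = 4*T² (k(T, h) = (4*T)*T = 4*T²)
744/(-65/k(5, 5) + b(14)/711) + 1525/(-252) = 744/(-65/(4*5²) + (12 + 14² - 38*14)/711) + 1525/(-252) = 744/(-65/(4*25) + (12 + 196 - 532)*(1/711)) + 1525*(-1/252) = 744/(-65/100 - 324*1/711) - 1525/252 = 744/(-65*1/100 - 36/79) - 1525/252 = 744/(-13/20 - 36/79) - 1525/252 = 744/(-1747/1580) - 1525/252 = 744*(-1580/1747) - 1525/252 = -1175520/1747 - 1525/252 = -298895215/440244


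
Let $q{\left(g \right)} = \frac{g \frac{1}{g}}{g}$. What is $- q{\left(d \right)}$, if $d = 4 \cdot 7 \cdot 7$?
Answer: $- \frac{1}{196} \approx -0.005102$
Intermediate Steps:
$d = 196$ ($d = 28 \cdot 7 = 196$)
$q{\left(g \right)} = \frac{1}{g}$ ($q{\left(g \right)} = 1 \frac{1}{g} = \frac{1}{g}$)
$- q{\left(d \right)} = - \frac{1}{196}$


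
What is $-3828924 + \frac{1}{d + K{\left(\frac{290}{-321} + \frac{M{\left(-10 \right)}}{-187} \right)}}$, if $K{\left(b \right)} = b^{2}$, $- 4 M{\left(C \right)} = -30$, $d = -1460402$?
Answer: $- \frac{80593899543820261943784}{21048707037226607} \approx -3.8289 \cdot 10^{6}$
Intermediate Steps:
$M{\left(C \right)} = \frac{15}{2}$ ($M{\left(C \right)} = \left(- \frac{1}{4}\right) \left(-30\right) = \frac{15}{2}$)
$-3828924 + \frac{1}{d + K{\left(\frac{290}{-321} + \frac{M{\left(-10 \right)}}{-187} \right)}} = -3828924 + \frac{1}{-1460402 + \left(\frac{290}{-321} + \frac{15}{2 \left(-187\right)}\right)^{2}} = -3828924 + \frac{1}{-1460402 + \left(290 \left(- \frac{1}{321}\right) + \frac{15}{2} \left(- \frac{1}{187}\right)\right)^{2}} = -3828924 + \frac{1}{-1460402 + \left(- \frac{290}{321} - \frac{15}{374}\right)^{2}} = -3828924 + \frac{1}{-1460402 + \left(- \frac{113275}{120054}\right)^{2}} = -3828924 + \frac{1}{-1460402 + \frac{12831225625}{14412962916}} = -3828924 + \frac{1}{- \frac{21048707037226607}{14412962916}} = -3828924 - \frac{14412962916}{21048707037226607} = - \frac{80593899543820261943784}{21048707037226607}$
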